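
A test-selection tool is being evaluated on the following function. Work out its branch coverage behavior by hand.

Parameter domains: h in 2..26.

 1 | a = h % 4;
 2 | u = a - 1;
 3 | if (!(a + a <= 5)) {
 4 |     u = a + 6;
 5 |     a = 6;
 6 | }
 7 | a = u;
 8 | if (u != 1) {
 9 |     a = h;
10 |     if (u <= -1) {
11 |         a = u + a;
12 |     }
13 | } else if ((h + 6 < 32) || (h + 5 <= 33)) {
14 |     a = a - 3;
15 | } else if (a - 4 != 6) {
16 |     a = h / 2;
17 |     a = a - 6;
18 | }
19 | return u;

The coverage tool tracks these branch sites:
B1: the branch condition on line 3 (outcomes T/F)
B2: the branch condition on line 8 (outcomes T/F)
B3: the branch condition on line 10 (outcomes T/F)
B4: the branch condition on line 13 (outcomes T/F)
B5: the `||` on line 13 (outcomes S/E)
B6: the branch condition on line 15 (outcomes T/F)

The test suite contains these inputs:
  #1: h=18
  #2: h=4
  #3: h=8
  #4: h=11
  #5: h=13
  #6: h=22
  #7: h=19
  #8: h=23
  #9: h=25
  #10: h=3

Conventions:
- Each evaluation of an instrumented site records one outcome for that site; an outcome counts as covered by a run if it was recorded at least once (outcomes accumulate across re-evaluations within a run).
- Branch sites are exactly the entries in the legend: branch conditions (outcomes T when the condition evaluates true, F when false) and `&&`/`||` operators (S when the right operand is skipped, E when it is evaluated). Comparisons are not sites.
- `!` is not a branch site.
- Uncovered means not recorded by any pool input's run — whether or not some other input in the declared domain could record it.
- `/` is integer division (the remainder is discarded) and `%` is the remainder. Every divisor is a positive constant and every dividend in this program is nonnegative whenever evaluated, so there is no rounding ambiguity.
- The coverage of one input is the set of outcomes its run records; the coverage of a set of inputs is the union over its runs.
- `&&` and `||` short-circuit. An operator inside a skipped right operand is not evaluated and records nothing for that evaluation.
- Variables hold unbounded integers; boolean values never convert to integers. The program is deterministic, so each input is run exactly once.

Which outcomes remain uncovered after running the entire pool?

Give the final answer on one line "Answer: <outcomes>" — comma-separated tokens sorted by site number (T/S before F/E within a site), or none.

#1 (h=18) -> covered: B1=F, B2=F, B4=T, B5=S
#2 (h=4) -> covered: B1=F, B2=T, B3=T
#3 (h=8) -> covered: B1=F, B2=T, B3=T
#4 (h=11) -> covered: B1=T, B2=T, B3=F
#5 (h=13) -> covered: B1=F, B2=T, B3=F
#6 (h=22) -> covered: B1=F, B2=F, B4=T, B5=S
#7 (h=19) -> covered: B1=T, B2=T, B3=F
#8 (h=23) -> covered: B1=T, B2=T, B3=F
#9 (h=25) -> covered: B1=F, B2=T, B3=F
#10 (h=3) -> covered: B1=T, B2=T, B3=F
union over the pool: B1=T, B1=F, B2=T, B2=F, B3=T, B3=F, B4=T, B5=S
uncovered (4 of 12): B4=F, B5=E, B6=T, B6=F

Answer: B4=F, B5=E, B6=T, B6=F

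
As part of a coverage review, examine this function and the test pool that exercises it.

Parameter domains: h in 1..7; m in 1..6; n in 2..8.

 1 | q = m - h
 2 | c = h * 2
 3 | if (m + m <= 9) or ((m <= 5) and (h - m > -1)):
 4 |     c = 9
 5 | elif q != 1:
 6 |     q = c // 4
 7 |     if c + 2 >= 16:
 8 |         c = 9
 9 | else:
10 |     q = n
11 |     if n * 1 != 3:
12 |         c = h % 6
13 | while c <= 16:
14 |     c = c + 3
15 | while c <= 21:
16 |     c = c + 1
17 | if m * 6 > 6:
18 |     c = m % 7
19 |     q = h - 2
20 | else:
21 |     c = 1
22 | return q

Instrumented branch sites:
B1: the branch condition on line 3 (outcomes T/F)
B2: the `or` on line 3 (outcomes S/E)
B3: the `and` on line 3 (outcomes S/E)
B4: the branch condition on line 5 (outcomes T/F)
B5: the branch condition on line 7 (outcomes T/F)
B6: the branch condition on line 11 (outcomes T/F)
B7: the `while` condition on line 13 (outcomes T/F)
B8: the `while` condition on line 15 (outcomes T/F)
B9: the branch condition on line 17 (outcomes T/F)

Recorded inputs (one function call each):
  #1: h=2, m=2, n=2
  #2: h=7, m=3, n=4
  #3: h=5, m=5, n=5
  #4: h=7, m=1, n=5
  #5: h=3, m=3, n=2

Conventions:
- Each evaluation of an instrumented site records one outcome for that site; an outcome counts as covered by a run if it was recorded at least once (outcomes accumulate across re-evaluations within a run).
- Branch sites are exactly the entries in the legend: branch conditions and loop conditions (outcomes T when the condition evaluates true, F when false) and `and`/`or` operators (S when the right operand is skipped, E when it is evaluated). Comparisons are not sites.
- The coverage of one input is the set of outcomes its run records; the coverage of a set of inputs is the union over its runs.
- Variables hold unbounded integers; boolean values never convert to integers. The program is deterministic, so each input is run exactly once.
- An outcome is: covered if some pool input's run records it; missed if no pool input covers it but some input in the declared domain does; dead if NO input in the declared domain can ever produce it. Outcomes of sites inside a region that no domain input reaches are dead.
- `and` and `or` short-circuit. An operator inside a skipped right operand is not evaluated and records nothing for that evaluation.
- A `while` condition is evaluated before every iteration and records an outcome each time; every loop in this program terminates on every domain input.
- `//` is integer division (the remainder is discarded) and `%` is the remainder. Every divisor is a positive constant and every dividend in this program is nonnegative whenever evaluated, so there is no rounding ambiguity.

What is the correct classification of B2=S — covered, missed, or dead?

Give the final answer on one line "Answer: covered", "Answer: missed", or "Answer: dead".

B2=S is recorded by pool input(s) 1, 2, 4, 5 -> covered

Answer: covered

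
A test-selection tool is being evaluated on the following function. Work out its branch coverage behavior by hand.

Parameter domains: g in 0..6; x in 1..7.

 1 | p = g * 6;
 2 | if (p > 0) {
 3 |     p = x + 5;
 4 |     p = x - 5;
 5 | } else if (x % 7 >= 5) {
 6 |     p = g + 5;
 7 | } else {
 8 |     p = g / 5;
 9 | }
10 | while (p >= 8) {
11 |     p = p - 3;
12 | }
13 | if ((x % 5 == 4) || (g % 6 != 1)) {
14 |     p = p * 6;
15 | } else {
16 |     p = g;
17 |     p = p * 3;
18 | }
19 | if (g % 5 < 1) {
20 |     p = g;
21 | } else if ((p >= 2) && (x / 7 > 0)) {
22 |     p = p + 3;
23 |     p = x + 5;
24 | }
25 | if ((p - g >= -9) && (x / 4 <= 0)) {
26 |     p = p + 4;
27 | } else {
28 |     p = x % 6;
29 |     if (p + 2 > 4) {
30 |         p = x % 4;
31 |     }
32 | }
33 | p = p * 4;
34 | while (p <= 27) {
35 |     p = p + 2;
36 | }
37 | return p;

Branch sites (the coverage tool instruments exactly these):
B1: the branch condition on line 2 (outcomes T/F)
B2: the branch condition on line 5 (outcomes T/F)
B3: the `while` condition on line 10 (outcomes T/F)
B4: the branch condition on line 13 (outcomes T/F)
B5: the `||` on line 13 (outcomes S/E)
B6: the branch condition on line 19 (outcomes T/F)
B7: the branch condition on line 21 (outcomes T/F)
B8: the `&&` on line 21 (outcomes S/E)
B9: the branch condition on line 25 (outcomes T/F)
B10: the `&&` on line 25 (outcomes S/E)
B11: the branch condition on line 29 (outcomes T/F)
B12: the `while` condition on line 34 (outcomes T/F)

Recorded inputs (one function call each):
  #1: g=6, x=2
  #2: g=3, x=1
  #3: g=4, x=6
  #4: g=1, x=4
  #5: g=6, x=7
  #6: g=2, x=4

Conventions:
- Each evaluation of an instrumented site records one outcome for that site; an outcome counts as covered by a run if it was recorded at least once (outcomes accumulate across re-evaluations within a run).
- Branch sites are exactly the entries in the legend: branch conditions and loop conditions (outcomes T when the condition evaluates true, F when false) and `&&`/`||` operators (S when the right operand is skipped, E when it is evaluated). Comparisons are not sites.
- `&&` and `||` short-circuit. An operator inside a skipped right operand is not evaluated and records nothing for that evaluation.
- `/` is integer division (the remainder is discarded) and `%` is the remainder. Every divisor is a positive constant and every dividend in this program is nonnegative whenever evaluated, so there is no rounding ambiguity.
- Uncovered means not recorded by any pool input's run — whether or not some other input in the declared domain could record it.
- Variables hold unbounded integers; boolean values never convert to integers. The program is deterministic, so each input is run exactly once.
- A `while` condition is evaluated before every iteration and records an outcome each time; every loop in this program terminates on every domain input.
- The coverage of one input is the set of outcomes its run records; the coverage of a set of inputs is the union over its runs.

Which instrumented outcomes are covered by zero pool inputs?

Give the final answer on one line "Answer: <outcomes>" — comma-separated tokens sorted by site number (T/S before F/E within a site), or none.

input #1, g=6, x=2: events B1->T, B3->F, B5->E, B4->T, B6->F, B8->S, B7->F, B10->S, B9->F, B11->F, B12->T, B12->T, B12->T, B12->T, ...; outcomes B1=T, B3=F, B4=T, B5=E, B6=F, B7=F, B8=S, B9=F, B10=S, B11=F, B12=T, B12=F
input #2, g=3, x=1: events B1->T, B3->F, B5->E, B4->T, B6->F, B8->S, B7->F, B10->S, B9->F, B11->F, B12->T, B12->T, B12->T, B12->T, ...; outcomes B1=T, B3=F, B4=T, B5=E, B6=F, B7=F, B8=S, B9=F, B10=S, B11=F, B12=T, B12=F
input #3, g=4, x=6: events B1->T, B3->F, B5->E, B4->T, B6->F, B8->E, B7->F, B10->E, B9->F, B11->F, B12->T, B12->T, B12->T, B12->T, ...; outcomes B1=T, B3=F, B4=T, B5=E, B6=F, B7=F, B8=E, B9=F, B10=E, B11=F, B12=T, B12=F
input #4, g=1, x=4: events B1->T, B3->F, B5->S, B4->T, B6->F, B8->S, B7->F, B10->E, B9->F, B11->T, B12->T, B12->T, B12->T, B12->T, ...; outcomes B1=T, B3=F, B4=T, B5=S, B6=F, B7=F, B8=S, B9=F, B10=E, B11=T, B12=T, B12=F
input #5, g=6, x=7: events B1->T, B3->F, B5->E, B4->T, B6->F, B8->E, B7->T, B10->E, B9->F, B11->F, B12->T, B12->T, B12->T, B12->T, ...; outcomes B1=T, B3=F, B4=T, B5=E, B6=F, B7=T, B8=E, B9=F, B10=E, B11=F, B12=T, B12=F
input #6, g=2, x=4: events B1->T, B3->F, B5->S, B4->T, B6->F, B8->S, B7->F, B10->E, B9->F, B11->T, B12->T, B12->T, B12->T, B12->T, ...; outcomes B1=T, B3=F, B4=T, B5=S, B6=F, B7=F, B8=S, B9=F, B10=E, B11=T, B12=T, B12=F
union over the pool: B1=T, B3=F, B4=T, B5=S, B5=E, B6=F, B7=T, B7=F, B8=S, B8=E, B9=F, B10=S, B10=E, B11=T, B11=F, B12=T, B12=F
uncovered (7 of 24): B1=F, B2=T, B2=F, B3=T, B4=F, B6=T, B9=T

Answer: B1=F, B2=T, B2=F, B3=T, B4=F, B6=T, B9=T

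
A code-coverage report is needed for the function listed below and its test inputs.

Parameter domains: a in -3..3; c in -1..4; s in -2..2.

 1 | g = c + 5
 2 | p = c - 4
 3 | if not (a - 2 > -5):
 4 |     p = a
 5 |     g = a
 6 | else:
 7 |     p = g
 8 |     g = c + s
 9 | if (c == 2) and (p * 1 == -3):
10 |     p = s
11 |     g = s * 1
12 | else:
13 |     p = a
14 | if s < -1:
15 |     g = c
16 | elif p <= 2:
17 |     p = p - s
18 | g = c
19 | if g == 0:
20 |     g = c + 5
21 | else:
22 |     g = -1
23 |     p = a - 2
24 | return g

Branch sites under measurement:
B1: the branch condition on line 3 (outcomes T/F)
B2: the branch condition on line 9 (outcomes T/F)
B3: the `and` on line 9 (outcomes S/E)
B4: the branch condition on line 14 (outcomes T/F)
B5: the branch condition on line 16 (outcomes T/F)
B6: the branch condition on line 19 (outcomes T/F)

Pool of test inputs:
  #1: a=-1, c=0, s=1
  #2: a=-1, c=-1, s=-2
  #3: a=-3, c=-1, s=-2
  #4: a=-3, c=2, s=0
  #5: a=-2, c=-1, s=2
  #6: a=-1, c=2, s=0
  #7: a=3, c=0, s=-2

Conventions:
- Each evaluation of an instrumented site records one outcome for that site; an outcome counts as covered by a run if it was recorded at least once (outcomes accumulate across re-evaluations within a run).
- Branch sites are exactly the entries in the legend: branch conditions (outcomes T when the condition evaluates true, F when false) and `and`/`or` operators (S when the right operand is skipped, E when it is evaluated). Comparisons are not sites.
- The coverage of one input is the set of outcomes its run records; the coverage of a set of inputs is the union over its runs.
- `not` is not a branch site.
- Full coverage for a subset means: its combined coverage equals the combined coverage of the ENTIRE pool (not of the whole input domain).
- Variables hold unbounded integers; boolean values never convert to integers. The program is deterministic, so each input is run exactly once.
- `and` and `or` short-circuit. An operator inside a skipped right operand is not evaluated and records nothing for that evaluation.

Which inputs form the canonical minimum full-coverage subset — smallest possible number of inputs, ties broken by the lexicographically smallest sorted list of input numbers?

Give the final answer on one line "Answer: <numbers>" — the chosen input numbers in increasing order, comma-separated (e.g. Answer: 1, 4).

test 1 (a=-1, c=0, s=1) hits B1=F, B2=F, B3=S, B4=F, B5=T, B6=T
test 2 (a=-1, c=-1, s=-2) hits B1=F, B2=F, B3=S, B4=T, B6=F
test 3 (a=-3, c=-1, s=-2) hits B1=T, B2=F, B3=S, B4=T, B6=F
test 4 (a=-3, c=2, s=0) hits B1=T, B2=T, B3=E, B4=F, B5=T, B6=F
test 5 (a=-2, c=-1, s=2) hits B1=F, B2=F, B3=S, B4=F, B5=T, B6=F
test 6 (a=-1, c=2, s=0) hits B1=F, B2=F, B3=E, B4=F, B5=T, B6=F
test 7 (a=3, c=0, s=-2) hits B1=F, B2=F, B3=S, B4=T, B6=T
together the pool reaches 11 outcomes: B1=T, B1=F, B2=T, B2=F, B3=S, B3=E, B4=T, B4=F, B5=T, B6=T, B6=F
checked all size-1 subsets: none covers 11 outcomes (max 6/11)
size 2: inputs {4, 7} cover all 11 outcomes, and no lexicographically smaller subset of this size does

Answer: 4, 7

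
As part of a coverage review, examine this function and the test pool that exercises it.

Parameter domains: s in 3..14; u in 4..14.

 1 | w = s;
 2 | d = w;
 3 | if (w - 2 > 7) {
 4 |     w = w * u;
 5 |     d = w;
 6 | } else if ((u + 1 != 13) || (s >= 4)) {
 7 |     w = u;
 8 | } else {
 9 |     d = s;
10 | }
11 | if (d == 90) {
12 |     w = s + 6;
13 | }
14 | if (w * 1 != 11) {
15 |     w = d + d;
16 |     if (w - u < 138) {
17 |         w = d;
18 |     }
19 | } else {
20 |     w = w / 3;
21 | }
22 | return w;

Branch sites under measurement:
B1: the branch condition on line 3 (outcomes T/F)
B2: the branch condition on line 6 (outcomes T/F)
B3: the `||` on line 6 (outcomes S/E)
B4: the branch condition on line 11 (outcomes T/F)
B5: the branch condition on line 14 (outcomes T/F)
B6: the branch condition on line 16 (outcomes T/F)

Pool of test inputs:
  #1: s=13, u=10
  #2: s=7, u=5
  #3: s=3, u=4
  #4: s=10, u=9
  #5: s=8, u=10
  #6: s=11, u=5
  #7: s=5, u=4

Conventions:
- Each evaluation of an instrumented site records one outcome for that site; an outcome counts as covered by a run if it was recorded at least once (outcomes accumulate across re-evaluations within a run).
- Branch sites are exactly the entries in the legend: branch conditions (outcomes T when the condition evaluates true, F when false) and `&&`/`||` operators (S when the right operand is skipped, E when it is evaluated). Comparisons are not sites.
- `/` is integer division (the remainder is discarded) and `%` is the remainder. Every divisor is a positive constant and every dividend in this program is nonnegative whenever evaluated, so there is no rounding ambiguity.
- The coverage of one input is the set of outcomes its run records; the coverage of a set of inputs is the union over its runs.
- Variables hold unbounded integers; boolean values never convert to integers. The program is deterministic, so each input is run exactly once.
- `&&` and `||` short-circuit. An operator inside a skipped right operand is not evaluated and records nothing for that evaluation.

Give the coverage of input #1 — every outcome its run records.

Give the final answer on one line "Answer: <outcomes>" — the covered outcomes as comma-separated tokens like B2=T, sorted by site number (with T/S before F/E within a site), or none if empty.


Event log for input #1 (s=13, u=10):
  B1->T, B4->F, B5->T, B6->F
collecting distinct outcomes: B1=T, B4=F, B5=T, B6=F
Answer: B1=T, B4=F, B5=T, B6=F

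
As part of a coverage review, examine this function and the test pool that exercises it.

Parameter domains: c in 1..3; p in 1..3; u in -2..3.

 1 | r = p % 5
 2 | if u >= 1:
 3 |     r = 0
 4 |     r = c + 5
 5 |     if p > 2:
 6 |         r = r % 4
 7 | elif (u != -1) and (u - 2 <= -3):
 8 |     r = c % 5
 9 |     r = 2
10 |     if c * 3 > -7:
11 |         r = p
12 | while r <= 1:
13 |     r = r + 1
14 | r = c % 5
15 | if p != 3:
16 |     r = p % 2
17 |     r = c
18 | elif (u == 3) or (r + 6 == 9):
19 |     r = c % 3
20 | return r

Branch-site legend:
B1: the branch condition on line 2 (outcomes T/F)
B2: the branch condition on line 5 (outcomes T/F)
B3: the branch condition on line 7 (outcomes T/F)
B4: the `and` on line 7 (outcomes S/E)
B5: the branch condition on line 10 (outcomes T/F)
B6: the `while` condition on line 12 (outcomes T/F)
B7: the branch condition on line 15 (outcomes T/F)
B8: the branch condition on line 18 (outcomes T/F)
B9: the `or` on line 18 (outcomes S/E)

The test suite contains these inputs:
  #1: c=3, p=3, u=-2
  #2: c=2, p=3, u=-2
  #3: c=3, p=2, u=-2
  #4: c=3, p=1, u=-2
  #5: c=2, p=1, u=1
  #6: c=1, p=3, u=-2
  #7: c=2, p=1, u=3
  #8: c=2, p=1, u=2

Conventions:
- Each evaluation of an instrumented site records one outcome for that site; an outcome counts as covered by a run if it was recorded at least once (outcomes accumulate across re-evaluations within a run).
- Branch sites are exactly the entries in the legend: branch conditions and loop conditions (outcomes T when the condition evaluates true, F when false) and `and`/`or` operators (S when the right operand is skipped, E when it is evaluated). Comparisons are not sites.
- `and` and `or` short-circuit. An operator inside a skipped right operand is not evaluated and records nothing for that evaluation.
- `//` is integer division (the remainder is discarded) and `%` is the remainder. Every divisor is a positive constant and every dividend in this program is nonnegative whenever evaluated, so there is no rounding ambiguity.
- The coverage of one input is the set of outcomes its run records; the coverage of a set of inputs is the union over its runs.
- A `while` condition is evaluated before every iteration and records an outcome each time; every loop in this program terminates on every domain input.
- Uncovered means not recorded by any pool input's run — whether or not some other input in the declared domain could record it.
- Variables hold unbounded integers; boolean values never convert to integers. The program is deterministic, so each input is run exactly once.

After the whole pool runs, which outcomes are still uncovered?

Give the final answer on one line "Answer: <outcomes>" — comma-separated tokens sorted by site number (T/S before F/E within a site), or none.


test 1 (c=3, p=3, u=-2) fires B1->F, B4->E, B3->T, B5->T, B6->F, B7->F, B9->E, B8->T; hits B1=F, B3=T, B4=E, B5=T, B6=F, B7=F, B8=T, B9=E
test 2 (c=2, p=3, u=-2) fires B1->F, B4->E, B3->T, B5->T, B6->F, B7->F, B9->E, B8->F; hits B1=F, B3=T, B4=E, B5=T, B6=F, B7=F, B8=F, B9=E
test 3 (c=3, p=2, u=-2) fires B1->F, B4->E, B3->T, B5->T, B6->F, B7->T; hits B1=F, B3=T, B4=E, B5=T, B6=F, B7=T
test 4 (c=3, p=1, u=-2) fires B1->F, B4->E, B3->T, B5->T, B6->T, B6->F, B7->T; hits B1=F, B3=T, B4=E, B5=T, B6=T, B6=F, B7=T
test 5 (c=2, p=1, u=1) fires B1->T, B2->F, B6->F, B7->T; hits B1=T, B2=F, B6=F, B7=T
test 6 (c=1, p=3, u=-2) fires B1->F, B4->E, B3->T, B5->T, B6->F, B7->F, B9->E, B8->F; hits B1=F, B3=T, B4=E, B5=T, B6=F, B7=F, B8=F, B9=E
test 7 (c=2, p=1, u=3) fires B1->T, B2->F, B6->F, B7->T; hits B1=T, B2=F, B6=F, B7=T
test 8 (c=2, p=1, u=2) fires B1->T, B2->F, B6->F, B7->T; hits B1=T, B2=F, B6=F, B7=T
union over the pool: B1=T, B1=F, B2=F, B3=T, B4=E, B5=T, B6=T, B6=F, B7=T, B7=F, B8=T, B8=F, B9=E
uncovered (5 of 18): B2=T, B3=F, B4=S, B5=F, B9=S
Answer: B2=T, B3=F, B4=S, B5=F, B9=S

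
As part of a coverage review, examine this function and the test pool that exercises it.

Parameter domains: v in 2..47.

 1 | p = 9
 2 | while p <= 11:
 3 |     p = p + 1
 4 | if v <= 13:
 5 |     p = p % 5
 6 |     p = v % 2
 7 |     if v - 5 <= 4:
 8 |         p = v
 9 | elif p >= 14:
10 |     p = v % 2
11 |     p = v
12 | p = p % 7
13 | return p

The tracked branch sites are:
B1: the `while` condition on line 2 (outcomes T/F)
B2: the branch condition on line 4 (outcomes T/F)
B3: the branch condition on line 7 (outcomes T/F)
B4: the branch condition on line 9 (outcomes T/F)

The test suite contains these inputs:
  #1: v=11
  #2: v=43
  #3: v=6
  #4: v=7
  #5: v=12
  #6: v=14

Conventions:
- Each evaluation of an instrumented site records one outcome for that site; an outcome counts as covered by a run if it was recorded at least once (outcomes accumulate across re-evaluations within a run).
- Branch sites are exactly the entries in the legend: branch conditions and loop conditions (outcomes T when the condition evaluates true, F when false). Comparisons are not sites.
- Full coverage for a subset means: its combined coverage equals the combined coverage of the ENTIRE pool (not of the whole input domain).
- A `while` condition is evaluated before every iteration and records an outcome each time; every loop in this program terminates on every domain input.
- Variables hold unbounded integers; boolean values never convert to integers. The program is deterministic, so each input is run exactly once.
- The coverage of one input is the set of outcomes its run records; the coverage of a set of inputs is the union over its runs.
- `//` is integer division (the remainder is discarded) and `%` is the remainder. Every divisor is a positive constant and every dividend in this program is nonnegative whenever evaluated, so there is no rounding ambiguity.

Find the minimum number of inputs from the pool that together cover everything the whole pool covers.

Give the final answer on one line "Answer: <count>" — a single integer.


#1 (v=11) -> B1->T, B1->T, B1->T, B1->F, B2->T, B3->F; covered: B1=T, B1=F, B2=T, B3=F
#2 (v=43) -> B1->T, B1->T, B1->T, B1->F, B2->F, B4->F; covered: B1=T, B1=F, B2=F, B4=F
#3 (v=6) -> B1->T, B1->T, B1->T, B1->F, B2->T, B3->T; covered: B1=T, B1=F, B2=T, B3=T
#4 (v=7) -> B1->T, B1->T, B1->T, B1->F, B2->T, B3->T; covered: B1=T, B1=F, B2=T, B3=T
#5 (v=12) -> B1->T, B1->T, B1->T, B1->F, B2->T, B3->F; covered: B1=T, B1=F, B2=T, B3=F
#6 (v=14) -> B1->T, B1->T, B1->T, B1->F, B2->F, B4->F; covered: B1=T, B1=F, B2=F, B4=F
together the pool reaches 7 outcomes: B1=T, B1=F, B2=T, B2=F, B3=T, B3=F, B4=F
checked all size-1 subsets: none covers 7 outcomes (max 4/7)
checked all size-2 subsets: none covers 7 outcomes (max 6/7)
inputs {1, 2, 3} (size 3) cover everything; no size-3 subset with a lexicographically smaller index list covers all 7
Answer: 3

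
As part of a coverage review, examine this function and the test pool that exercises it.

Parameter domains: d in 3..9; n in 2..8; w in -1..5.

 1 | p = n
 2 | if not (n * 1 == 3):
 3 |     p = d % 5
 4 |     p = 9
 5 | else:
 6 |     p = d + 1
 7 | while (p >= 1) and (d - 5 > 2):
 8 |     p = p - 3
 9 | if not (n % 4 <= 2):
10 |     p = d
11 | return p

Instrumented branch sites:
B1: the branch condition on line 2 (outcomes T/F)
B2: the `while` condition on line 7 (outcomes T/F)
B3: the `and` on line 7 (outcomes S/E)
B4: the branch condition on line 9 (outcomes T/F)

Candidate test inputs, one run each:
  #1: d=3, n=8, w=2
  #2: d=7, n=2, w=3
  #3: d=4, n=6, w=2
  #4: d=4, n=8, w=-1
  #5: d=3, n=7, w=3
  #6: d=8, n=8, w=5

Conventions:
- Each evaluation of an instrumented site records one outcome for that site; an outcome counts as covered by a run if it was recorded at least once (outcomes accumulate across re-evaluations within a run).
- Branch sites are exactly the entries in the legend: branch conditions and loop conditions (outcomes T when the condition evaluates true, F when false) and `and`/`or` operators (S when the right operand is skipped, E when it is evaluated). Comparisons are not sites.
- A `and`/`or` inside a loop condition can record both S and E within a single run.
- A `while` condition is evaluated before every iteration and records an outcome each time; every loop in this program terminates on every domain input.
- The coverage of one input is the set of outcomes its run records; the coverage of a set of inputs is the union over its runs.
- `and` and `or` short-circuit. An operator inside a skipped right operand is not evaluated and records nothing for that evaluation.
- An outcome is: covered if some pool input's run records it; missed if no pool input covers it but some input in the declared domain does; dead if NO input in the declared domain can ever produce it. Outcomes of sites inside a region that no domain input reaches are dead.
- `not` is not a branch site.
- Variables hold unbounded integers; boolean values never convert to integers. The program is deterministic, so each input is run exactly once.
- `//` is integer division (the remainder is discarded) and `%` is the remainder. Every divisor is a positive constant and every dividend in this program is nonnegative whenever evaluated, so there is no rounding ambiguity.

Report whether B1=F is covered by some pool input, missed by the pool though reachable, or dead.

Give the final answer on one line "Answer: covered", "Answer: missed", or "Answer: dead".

no pool input records B1=F
but domain input (d=3, n=3, w=-1) does record it -> reachable, so missed

Answer: missed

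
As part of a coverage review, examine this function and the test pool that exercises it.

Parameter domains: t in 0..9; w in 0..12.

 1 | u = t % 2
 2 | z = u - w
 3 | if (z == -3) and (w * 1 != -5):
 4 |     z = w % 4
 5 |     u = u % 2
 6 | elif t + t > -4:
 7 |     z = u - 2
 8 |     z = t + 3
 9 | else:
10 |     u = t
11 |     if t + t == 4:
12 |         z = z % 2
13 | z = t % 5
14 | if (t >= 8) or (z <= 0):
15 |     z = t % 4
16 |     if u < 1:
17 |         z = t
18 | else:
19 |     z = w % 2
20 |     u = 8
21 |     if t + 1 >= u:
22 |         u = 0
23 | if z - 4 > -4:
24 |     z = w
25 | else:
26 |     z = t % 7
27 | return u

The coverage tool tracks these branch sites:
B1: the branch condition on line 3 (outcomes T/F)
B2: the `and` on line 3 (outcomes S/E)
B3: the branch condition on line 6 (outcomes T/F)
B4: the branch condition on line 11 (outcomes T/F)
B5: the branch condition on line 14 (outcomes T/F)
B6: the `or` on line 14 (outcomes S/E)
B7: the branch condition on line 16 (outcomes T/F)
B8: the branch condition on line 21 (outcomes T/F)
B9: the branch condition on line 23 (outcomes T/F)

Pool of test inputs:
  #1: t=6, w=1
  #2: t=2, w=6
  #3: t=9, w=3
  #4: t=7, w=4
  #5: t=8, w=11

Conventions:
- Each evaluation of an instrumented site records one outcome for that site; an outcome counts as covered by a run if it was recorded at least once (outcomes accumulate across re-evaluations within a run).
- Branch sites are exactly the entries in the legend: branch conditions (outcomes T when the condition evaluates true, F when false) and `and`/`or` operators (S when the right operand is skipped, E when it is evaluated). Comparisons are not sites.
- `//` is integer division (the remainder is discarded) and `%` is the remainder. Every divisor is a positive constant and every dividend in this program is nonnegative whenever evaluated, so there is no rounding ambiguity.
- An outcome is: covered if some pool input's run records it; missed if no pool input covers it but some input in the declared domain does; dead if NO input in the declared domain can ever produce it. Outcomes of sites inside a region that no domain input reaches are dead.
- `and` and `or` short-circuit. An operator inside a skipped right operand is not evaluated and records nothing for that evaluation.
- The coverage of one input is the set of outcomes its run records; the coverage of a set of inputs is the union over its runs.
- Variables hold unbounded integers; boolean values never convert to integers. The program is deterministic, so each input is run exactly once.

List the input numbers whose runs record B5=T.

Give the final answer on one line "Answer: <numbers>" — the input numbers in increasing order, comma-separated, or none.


input #1 (t=6, w=1): does not record B5=T
input #2 (t=2, w=6): does not record B5=T
input #3 (t=9, w=3): records B5=T
input #4 (t=7, w=4): does not record B5=T
input #5 (t=8, w=11): records B5=T
Answer: 3, 5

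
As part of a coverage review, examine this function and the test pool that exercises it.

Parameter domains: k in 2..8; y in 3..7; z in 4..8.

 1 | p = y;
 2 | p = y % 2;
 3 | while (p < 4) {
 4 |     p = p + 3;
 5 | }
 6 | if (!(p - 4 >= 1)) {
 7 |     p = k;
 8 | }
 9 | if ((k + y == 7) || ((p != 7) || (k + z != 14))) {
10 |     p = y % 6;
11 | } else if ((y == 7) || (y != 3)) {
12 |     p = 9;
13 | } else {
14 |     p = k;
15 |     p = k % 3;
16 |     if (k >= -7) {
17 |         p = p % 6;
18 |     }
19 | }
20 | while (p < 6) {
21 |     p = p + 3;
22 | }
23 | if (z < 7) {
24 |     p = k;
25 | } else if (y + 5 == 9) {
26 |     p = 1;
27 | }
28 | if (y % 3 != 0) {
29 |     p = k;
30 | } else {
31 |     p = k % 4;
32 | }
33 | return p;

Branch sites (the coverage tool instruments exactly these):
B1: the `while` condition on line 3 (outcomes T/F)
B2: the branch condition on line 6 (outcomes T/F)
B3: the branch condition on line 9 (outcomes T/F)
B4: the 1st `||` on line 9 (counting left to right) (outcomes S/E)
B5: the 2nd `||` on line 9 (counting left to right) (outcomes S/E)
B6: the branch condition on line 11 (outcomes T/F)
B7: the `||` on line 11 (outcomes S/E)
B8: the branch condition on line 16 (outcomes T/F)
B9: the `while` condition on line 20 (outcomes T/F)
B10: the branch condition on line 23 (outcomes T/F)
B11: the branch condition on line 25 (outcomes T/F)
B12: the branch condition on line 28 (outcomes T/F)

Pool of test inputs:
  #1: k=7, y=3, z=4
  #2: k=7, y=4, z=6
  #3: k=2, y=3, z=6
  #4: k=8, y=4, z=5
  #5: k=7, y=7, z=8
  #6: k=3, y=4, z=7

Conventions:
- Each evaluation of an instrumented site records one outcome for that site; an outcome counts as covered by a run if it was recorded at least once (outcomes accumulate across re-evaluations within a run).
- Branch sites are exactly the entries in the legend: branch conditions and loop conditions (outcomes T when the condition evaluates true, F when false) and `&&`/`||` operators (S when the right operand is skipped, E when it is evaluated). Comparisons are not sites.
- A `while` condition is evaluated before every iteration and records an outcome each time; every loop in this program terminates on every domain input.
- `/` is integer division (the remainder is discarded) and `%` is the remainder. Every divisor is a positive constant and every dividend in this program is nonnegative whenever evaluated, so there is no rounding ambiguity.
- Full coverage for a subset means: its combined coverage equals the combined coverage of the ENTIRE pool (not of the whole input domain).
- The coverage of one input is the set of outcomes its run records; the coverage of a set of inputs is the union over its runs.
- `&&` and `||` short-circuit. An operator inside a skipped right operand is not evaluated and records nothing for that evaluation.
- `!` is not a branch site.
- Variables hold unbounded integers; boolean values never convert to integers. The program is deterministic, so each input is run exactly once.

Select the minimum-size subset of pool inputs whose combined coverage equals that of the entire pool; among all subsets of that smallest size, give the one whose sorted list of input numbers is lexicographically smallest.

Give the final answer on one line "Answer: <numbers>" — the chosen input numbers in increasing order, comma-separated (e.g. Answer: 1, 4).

test 1 (k=7, y=3, z=4) fires B1->T, B1->F, B2->T, B4->E, B5->E, B3->T, B9->T, B9->F, B10->T, B12->F; hits B1=T, B1=F, B2=T, B3=T, B4=E, B5=E, B9=T, B9=F, B10=T, B12=F
test 2 (k=7, y=4, z=6) fires B1->T, B1->T, B1->F, B2->F, B4->E, B5->S, B3->T, B9->T, B9->F, B10->T, B12->T; hits B1=T, B1=F, B2=F, B3=T, B4=E, B5=S, B9=T, B9=F, B10=T, B12=T
test 3 (k=2, y=3, z=6) fires B1->T, B1->F, B2->T, B4->E, B5->S, B3->T, B9->T, B9->F, B10->T, B12->F; hits B1=T, B1=F, B2=T, B3=T, B4=E, B5=S, B9=T, B9=F, B10=T, B12=F
test 4 (k=8, y=4, z=5) fires B1->T, B1->T, B1->F, B2->F, B4->E, B5->S, B3->T, B9->T, B9->F, B10->T, B12->T; hits B1=T, B1=F, B2=F, B3=T, B4=E, B5=S, B9=T, B9=F, B10=T, B12=T
test 5 (k=7, y=7, z=8) fires B1->T, B1->F, B2->T, B4->E, B5->E, B3->T, B9->T, B9->T, B9->F, B10->F, B11->F, B12->T; hits B1=T, B1=F, B2=T, B3=T, B4=E, B5=E, B9=T, B9=F, B10=F, B11=F, B12=T
test 6 (k=3, y=4, z=7) fires B1->T, B1->T, B1->F, B2->F, B4->S, B3->T, B9->T, B9->F, B10->F, B11->T, B12->T; hits B1=T, B1=F, B2=F, B3=T, B4=S, B9=T, B9=F, B10=F, B11=T, B12=T
together the pool reaches 17 outcomes: B1=T, B1=F, B2=T, B2=F, B3=T, B4=S, B4=E, B5=S, B5=E, B9=T, B9=F, B10=T, B10=F, B11=T, B11=F, B12=T, B12=F
checked all size-1 subsets: none covers 17 outcomes (max 11/17)
checked all size-2 subsets: none covers 17 outcomes (max 15/17)
size 3: inputs {3, 5, 6} cover all 17 outcomes, and no lexicographically smaller subset of this size does

Answer: 3, 5, 6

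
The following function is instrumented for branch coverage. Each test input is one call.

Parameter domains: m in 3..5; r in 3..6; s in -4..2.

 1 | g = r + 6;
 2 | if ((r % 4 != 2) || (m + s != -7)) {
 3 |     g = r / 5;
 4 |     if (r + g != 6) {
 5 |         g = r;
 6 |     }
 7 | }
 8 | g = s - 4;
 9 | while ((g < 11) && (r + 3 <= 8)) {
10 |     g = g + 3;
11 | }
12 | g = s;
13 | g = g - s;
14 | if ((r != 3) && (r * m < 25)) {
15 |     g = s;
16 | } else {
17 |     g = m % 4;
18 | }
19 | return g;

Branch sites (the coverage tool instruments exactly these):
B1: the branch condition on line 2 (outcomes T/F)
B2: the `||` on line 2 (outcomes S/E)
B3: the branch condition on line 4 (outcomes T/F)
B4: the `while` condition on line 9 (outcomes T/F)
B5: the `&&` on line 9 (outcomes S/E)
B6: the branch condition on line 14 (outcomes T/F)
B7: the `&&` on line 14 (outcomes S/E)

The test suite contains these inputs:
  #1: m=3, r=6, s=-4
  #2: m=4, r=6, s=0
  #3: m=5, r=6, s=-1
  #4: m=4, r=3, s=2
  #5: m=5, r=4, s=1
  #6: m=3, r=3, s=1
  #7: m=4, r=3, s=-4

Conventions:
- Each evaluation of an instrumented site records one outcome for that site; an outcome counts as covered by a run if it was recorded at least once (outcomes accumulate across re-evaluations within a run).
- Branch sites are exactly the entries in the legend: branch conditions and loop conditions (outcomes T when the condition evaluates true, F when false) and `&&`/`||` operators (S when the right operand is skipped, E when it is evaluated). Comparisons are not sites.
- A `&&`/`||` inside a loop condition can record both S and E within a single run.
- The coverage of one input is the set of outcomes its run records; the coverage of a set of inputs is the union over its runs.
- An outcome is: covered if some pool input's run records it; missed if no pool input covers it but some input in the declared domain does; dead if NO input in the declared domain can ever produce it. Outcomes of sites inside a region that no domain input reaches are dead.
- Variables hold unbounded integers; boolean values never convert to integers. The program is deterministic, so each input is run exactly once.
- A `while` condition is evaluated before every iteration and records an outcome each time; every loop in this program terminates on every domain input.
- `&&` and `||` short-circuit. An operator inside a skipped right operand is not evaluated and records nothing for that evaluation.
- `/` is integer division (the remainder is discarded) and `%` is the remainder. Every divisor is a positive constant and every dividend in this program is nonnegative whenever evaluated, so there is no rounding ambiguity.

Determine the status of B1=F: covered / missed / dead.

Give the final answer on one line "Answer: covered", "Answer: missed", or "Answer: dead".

no pool input records B1=F
checking all 84 inputs in the declared domain: B1=F is never recorded -> dead

Answer: dead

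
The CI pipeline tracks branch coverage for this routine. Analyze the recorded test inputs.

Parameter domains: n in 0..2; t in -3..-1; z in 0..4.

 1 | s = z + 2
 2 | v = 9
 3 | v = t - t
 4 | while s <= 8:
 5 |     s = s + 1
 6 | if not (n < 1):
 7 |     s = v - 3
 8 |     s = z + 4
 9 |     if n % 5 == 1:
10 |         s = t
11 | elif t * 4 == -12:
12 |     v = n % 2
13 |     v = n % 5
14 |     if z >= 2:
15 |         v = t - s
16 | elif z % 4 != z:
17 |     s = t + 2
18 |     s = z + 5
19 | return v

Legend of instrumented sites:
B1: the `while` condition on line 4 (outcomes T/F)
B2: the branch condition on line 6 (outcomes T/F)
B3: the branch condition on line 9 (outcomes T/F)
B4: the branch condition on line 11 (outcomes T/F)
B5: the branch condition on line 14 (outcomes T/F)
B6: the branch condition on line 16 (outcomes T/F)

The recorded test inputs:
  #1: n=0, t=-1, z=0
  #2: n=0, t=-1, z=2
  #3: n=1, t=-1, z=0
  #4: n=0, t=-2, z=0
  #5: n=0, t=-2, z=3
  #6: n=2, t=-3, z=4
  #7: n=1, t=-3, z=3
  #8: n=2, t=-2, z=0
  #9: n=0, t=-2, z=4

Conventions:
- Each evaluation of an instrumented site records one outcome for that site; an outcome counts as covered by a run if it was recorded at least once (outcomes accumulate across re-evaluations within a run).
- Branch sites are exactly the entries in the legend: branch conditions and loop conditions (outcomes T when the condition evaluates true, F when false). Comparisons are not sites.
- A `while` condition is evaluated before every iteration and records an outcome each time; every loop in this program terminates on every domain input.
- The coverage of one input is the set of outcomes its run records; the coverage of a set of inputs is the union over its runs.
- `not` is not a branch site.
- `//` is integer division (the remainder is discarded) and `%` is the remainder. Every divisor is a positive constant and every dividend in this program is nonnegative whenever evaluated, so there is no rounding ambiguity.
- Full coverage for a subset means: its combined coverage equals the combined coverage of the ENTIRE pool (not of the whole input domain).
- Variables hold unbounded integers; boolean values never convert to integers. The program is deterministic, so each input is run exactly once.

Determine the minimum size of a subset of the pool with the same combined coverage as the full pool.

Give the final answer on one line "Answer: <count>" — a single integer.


input #1, n=0, t=-1, z=0: events B1->T, B1->T, B1->T, B1->T, B1->T, B1->T, B1->T, B1->F, B2->F, B4->F, B6->F; outcomes B1=T, B1=F, B2=F, B4=F, B6=F
input #2, n=0, t=-1, z=2: events B1->T, B1->T, B1->T, B1->T, B1->T, B1->F, B2->F, B4->F, B6->F; outcomes B1=T, B1=F, B2=F, B4=F, B6=F
input #3, n=1, t=-1, z=0: events B1->T, B1->T, B1->T, B1->T, B1->T, B1->T, B1->T, B1->F, B2->T, B3->T; outcomes B1=T, B1=F, B2=T, B3=T
input #4, n=0, t=-2, z=0: events B1->T, B1->T, B1->T, B1->T, B1->T, B1->T, B1->T, B1->F, B2->F, B4->F, B6->F; outcomes B1=T, B1=F, B2=F, B4=F, B6=F
input #5, n=0, t=-2, z=3: events B1->T, B1->T, B1->T, B1->T, B1->F, B2->F, B4->F, B6->F; outcomes B1=T, B1=F, B2=F, B4=F, B6=F
input #6, n=2, t=-3, z=4: events B1->T, B1->T, B1->T, B1->F, B2->T, B3->F; outcomes B1=T, B1=F, B2=T, B3=F
input #7, n=1, t=-3, z=3: events B1->T, B1->T, B1->T, B1->T, B1->F, B2->T, B3->T; outcomes B1=T, B1=F, B2=T, B3=T
input #8, n=2, t=-2, z=0: events B1->T, B1->T, B1->T, B1->T, B1->T, B1->T, B1->T, B1->F, B2->T, B3->F; outcomes B1=T, B1=F, B2=T, B3=F
input #9, n=0, t=-2, z=4: events B1->T, B1->T, B1->T, B1->F, B2->F, B4->F, B6->T; outcomes B1=T, B1=F, B2=F, B4=F, B6=T
union over all inputs: B1=T, B1=F, B2=T, B2=F, B3=T, B3=F, B4=F, B6=T, B6=F (9 outcomes)
checked all size-1 subsets: none covers 9 outcomes (max 5/9)
checked all size-2 subsets: none covers 9 outcomes (max 7/9)
checked all size-3 subsets: none covers 9 outcomes (max 8/9)
at size 4, {1, 3, 6, 9} reaches all 9 outcomes; every lexicographically earlier size-4 subset fails
Answer: 4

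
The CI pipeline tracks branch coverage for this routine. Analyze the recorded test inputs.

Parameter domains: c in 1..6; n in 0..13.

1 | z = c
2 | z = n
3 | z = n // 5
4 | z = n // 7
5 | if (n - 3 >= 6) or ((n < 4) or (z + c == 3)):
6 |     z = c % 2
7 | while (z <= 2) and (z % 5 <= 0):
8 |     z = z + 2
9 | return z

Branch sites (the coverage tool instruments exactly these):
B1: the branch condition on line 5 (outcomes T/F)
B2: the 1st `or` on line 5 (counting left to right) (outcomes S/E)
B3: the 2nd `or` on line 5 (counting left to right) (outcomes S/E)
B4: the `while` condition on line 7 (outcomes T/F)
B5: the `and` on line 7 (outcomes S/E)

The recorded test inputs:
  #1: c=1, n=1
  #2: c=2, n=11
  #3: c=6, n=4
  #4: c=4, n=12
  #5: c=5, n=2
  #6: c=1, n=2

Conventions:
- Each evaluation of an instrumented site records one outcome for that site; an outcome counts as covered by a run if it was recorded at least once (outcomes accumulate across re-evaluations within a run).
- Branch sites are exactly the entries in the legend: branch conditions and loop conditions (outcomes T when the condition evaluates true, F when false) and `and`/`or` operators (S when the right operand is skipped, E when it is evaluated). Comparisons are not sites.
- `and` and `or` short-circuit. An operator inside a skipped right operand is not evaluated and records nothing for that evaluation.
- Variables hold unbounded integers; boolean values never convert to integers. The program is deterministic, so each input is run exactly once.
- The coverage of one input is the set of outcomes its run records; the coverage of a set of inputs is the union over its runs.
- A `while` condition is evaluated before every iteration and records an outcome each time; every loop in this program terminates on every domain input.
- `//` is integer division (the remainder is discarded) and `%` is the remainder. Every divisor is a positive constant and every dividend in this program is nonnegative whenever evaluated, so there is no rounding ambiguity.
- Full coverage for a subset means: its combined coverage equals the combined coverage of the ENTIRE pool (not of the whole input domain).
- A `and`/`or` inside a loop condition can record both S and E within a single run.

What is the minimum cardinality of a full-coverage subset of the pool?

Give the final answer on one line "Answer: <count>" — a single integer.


input #1 (c=1, n=1): covers B1=T, B2=E, B3=S, B4=F, B5=E
input #2 (c=2, n=11): covers B1=T, B2=S, B4=T, B4=F, B5=E
input #3 (c=6, n=4): covers B1=F, B2=E, B3=E, B4=T, B4=F, B5=E
input #4 (c=4, n=12): covers B1=T, B2=S, B4=T, B4=F, B5=E
input #5 (c=5, n=2): covers B1=T, B2=E, B3=S, B4=F, B5=E
input #6 (c=1, n=2): covers B1=T, B2=E, B3=S, B4=F, B5=E
pool-wide coverage (9 outcomes): B1=T, B1=F, B2=S, B2=E, B3=S, B3=E, B4=T, B4=F, B5=E
no size-1 subset reaches all 9 outcomes (best union: 6/9)
no size-2 subset reaches all 9 outcomes (best union: 8/9)
at size 3, {1, 2, 3} reaches all 9 outcomes; every lexicographically earlier size-3 subset fails
Answer: 3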